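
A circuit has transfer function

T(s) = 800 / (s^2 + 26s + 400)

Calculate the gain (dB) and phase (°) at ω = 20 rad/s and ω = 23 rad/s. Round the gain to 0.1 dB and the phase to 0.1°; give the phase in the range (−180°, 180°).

At s = jω = j20:
quadratic: (j20)² + 26·j20 + 400 = 0 + j520 → |·| ≈ 520, ∠ ≈ 90.00°
|T| = 800 / 520 ≈ 1.5385
Gain = 20 log₁₀(1.5385) ≈ 3.74 dB
∠T = 0.00° − 90.00° = -90.00°

At s = jω = j23:
quadratic: (j23)² + 26·j23 + 400 = -129 + j598 → |·| ≈ 611.76, ∠ ≈ 102.17°
|T| = 800 / 611.76 ≈ 1.3077
Gain = 20 log₁₀(1.3077) ≈ 2.33 dB
∠T = 0.00° − 102.17° = -102.17°

ω = 20: 3.7 dB, -90.0°; ω = 23: 2.3 dB, -102.2°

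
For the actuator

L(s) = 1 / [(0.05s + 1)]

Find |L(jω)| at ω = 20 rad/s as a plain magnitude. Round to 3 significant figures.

0.707

At ω = 20 rad/s:
pole (1 + j20·0.05) = 1 + j1 → |·| ≈ 1.4142, ∠ ≈ 45.00°
|L| = 1 · 1 / (1.4142) ≈ 0.70711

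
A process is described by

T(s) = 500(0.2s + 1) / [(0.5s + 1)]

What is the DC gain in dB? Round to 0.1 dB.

54.0 dB

T(0) = 500 · 1 / 1 = 500
20 log₁₀(500) ≈ 53.98 dB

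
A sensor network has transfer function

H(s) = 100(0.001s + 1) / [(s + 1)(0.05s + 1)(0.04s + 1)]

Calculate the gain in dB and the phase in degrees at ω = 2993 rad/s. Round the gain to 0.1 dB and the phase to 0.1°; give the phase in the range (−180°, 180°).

-104.6 dB, 162.4°

At ω = 2993 rad/s:
zero (1 + j2993·0.001) = 1 + j2.993 → |·| ≈ 3.1556, ∠ ≈ 71.52°
pole (1 + j2993·1) = 1 + j2993 → |·| ≈ 2993, ∠ ≈ 89.98°
pole (1 + j2993·0.05) = 1 + j149.65 → |·| ≈ 149.65, ∠ ≈ 89.62°
pole (1 + j2993·0.04) = 1 + j119.72 → |·| ≈ 119.72, ∠ ≈ 89.52°
|H| = 100 · 3.1556 / (2993 · 149.65 · 119.72) ≈ 5.8848e-06
Gain = 20 log₁₀(5.8848e-06) ≈ -104.61 dB
∠H = (71.52°) − (89.98° + 89.62° + 89.52°) = -197.60° ≡ 162.40° (principal value)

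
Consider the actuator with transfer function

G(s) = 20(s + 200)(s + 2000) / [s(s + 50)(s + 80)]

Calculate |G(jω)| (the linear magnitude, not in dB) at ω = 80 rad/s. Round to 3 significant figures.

10.1

At s = jω = j80:
zero (s+200): 200 + j80 → |·| = √(200²+80²) = √46400 ≈ 215.41, ∠ = arctan(80/200) ≈ 21.80°
zero (s+2000): 2000 + j80 → |·| = √(2000²+80²) = √4006400 ≈ 2001.6, ∠ = arctan(80/2000) ≈ 2.29°
pole (s+50): 50 + j80 → |·| = √(50²+80²) = √8900 ≈ 94.34, ∠ = arctan(80/50) ≈ 57.99°
pole (s+80): 80 + j80 → |·| = √(80²+80²) = √12800 ≈ 113.14, ∠ = arctan(80/80) ≈ 45.00°
pole at origin: |s| = 80, ∠ = 90.00° (in denominator)
|G| = 20 · 4.3116e+05 / 8.5389e+05 ≈ 10.099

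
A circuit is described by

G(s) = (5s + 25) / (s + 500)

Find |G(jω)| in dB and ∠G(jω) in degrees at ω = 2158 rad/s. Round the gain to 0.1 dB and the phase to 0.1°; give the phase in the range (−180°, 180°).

13.8 dB, 12.9°

Substitute s = j2158:
Numerator: 5(j2158) + 25 = 25 + j10790
Denominator: (j2158) + 500 = 500 + j2158
|N| = √(25² + 10790²) ≈ 10790, ∠N ≈ 89.87°
|D| = √(500² + 2158²) ≈ 2215.2, ∠D ≈ 76.95°
|G| = 10790 / 2215.2 ≈ 4.8709
Gain = 20 log₁₀(4.8709) ≈ 13.75 dB
∠G = 89.87° − 76.95° = 12.92°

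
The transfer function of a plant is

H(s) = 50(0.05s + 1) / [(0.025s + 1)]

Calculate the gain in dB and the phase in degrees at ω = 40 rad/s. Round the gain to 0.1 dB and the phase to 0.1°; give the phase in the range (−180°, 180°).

38.0 dB, 18.4°

At ω = 40 rad/s:
zero (1 + j40·0.05) = 1 + j2 → |·| ≈ 2.2361, ∠ ≈ 63.43°
pole (1 + j40·0.025) = 1 + j1 → |·| ≈ 1.4142, ∠ ≈ 45.00°
|H| = 50 · 2.2361 / (1.4142) ≈ 79.059
Gain = 20 log₁₀(79.059) ≈ 37.96 dB
∠H = (63.43°) − (45.00°) = 18.43°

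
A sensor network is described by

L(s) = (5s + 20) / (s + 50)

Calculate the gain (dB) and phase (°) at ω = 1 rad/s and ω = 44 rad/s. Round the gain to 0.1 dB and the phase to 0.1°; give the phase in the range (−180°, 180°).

Substitute s = j1:
Numerator: 5(j1) + 20 = 20 + j5
Denominator: (j1) + 50 = 50 + j1
|N| = √(20² + 5²) ≈ 20.616, ∠N ≈ 14.04°
|D| = √(50² + 1²) ≈ 50.01, ∠D ≈ 1.15°
|L| = 20.616 / 50.01 ≈ 0.41224
Gain = 20 log₁₀(0.41224) ≈ -7.70 dB
∠L = 14.04° − 1.15° = 12.89°

Substitute s = j44:
Numerator: 5(j44) + 20 = 20 + j220
Denominator: (j44) + 50 = 50 + j44
|N| = √(20² + 220²) ≈ 220.91, ∠N ≈ 84.81°
|D| = √(50² + 44²) ≈ 66.603, ∠D ≈ 41.35°
|L| = 220.91 / 66.603 ≈ 3.3168
Gain = 20 log₁₀(3.3168) ≈ 10.41 dB
∠L = 84.81° − 41.35° = 43.46°

ω = 1: -7.7 dB, 12.9°; ω = 44: 10.4 dB, 43.5°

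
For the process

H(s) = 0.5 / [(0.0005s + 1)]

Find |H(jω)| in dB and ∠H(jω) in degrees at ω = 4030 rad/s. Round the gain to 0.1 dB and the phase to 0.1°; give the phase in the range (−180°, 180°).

At ω = 4030 rad/s:
pole (1 + j4030·0.0005) = 1 + j2.015 → |·| ≈ 2.2495, ∠ ≈ 63.61°
|H| = 0.5 · 1 / (2.2495) ≈ 0.22227
Gain = 20 log₁₀(0.22227) ≈ -13.06 dB
∠H = (0°) − (63.61°) = -63.61°

-13.1 dB, -63.6°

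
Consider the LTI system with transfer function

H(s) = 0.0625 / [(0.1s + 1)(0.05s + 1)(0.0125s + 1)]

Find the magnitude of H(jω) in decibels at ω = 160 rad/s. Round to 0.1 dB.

At ω = 160 rad/s:
pole (1 + j160·0.1) = 1 + j16 → |·| ≈ 16.031, ∠ ≈ 86.42°
pole (1 + j160·0.05) = 1 + j8 → |·| ≈ 8.0623, ∠ ≈ 82.87°
pole (1 + j160·0.0125) = 1 + j2 → |·| ≈ 2.2361, ∠ ≈ 63.43°
|H| = 0.0625 · 1 / (16.031 · 8.0623 · 2.2361) ≈ 0.00021626
Gain = 20 log₁₀(0.00021626) ≈ -73.30 dB

-73.3 dB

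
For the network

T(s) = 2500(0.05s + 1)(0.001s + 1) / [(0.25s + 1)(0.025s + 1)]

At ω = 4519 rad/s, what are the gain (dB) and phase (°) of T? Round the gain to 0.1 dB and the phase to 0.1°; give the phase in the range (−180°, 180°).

At ω = 4519 rad/s:
zero (1 + j4519·0.05) = 1 + j225.95 → |·| ≈ 225.95, ∠ ≈ 89.75°
zero (1 + j4519·0.001) = 1 + j4.519 → |·| ≈ 4.6283, ∠ ≈ 77.52°
pole (1 + j4519·0.25) = 1 + j1129.75 → |·| ≈ 1129.8, ∠ ≈ 89.95°
pole (1 + j4519·0.025) = 1 + j112.975 → |·| ≈ 112.98, ∠ ≈ 89.49°
|T| = 2500 · 225.95 · 4.6283 / (1129.8 · 112.98) ≈ 20.482
Gain = 20 log₁₀(20.482) ≈ 26.23 dB
∠T = (89.75° + 77.52°) − (89.95° + 89.49°) = -12.17°

26.2 dB, -12.2°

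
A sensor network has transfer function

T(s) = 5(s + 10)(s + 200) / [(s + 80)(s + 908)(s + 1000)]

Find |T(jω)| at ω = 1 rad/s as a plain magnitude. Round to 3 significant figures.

0.000138

At s = jω = j1:
zero (s+10): 10 + j1 → |·| = √(10²+1²) = √101 ≈ 10.05, ∠ = arctan(1/10) ≈ 5.71°
zero (s+200): 200 + j1 → |·| = √(200²+1²) = √40001 ≈ 200, ∠ = arctan(1/200) ≈ 0.29°
pole (s+80): 80 + j1 → |·| = √(80²+1²) = √6401 ≈ 80.006, ∠ = arctan(1/80) ≈ 0.72°
pole (s+908): 908 + j1 → |·| = √(908²+1²) = √824465 ≈ 908, ∠ = arctan(1/908) ≈ 0.06°
pole (s+1000): 1000 + j1 → |·| = √(1000²+1²) = √1000001 ≈ 1000, ∠ = arctan(1/1000) ≈ 0.06°
|T| = 5 · 2010 / 7.2645e+07 ≈ 0.00013834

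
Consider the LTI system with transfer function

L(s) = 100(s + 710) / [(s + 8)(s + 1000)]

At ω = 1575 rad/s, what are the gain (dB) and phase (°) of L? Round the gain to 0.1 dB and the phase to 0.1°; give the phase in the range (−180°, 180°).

-24.6 dB, -81.6°

At s = jω = j1575:
zero (s+710): 710 + j1575 → |·| = √(710²+1575²) = √2984725 ≈ 1727.6, ∠ = arctan(1575/710) ≈ 65.73°
pole (s+8): 8 + j1575 → |·| = √(8²+1575²) = √2480689 ≈ 1575, ∠ = arctan(1575/8) ≈ 89.71°
pole (s+1000): 1000 + j1575 → |·| = √(1000²+1575²) = √3480625 ≈ 1865.6, ∠ = arctan(1575/1000) ≈ 57.59°
|L| = 100 · 1727.6 / 2.9383e+06 ≈ 0.058796
Gain = 20 log₁₀(0.058796) ≈ -24.61 dB
∠L = 65.73° − 147.30° = -81.57°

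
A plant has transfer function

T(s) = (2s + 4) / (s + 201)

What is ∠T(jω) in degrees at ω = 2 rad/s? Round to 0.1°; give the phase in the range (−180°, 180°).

44.4°

Substitute s = j2:
Numerator: 2(j2) + 4 = 4 + j4
Denominator: (j2) + 201 = 201 + j2
|N| = √(4² + 4²) ≈ 5.6569, ∠N ≈ 45.00°
|D| = √(201² + 2²) ≈ 201.01, ∠D ≈ 0.57°
∠T = 45.00° − 0.57° = 44.43°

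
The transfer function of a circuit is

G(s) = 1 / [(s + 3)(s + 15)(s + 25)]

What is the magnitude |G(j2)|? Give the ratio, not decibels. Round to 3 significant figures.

0.000731

At s = jω = j2:
pole (s+3): 3 + j2 → |·| = √(3²+2²) = √13 ≈ 3.6056, ∠ = arctan(2/3) ≈ 33.69°
pole (s+15): 15 + j2 → |·| = √(15²+2²) = √229 ≈ 15.133, ∠ = arctan(2/15) ≈ 7.59°
pole (s+25): 25 + j2 → |·| = √(25²+2²) = √629 ≈ 25.08, ∠ = arctan(2/25) ≈ 4.57°
|G| = 1 / 1368.5 ≈ 0.00073073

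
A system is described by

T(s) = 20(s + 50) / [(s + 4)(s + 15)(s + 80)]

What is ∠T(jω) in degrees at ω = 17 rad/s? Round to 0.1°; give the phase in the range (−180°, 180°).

At s = jω = j17:
zero (s+50): 50 + j17 → |·| = √(50²+17²) = √2789 ≈ 52.811, ∠ = arctan(17/50) ≈ 18.78°
pole (s+4): 4 + j17 → |·| = √(4²+17²) = √305 ≈ 17.464, ∠ = arctan(17/4) ≈ 76.76°
pole (s+15): 15 + j17 → |·| = √(15²+17²) = √514 ≈ 22.672, ∠ = arctan(17/15) ≈ 48.58°
pole (s+80): 80 + j17 → |·| = √(80²+17²) = √6689 ≈ 81.786, ∠ = arctan(17/80) ≈ 12.00°
∠T = 18.78° − 137.34° = -118.56°

-118.6°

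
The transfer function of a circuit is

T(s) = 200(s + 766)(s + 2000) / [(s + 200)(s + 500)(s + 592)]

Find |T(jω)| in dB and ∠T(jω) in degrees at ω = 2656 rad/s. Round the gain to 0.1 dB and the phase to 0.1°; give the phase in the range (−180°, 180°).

At s = jω = j2656:
zero (s+766): 766 + j2656 → |·| = √(766²+2656²) = √7641092 ≈ 2764.3, ∠ = arctan(2656/766) ≈ 73.91°
zero (s+2000): 2000 + j2656 → |·| = √(2000²+2656²) = √11054336 ≈ 3324.8, ∠ = arctan(2656/2000) ≈ 53.02°
pole (s+200): 200 + j2656 → |·| = √(200²+2656²) = √7094336 ≈ 2663.5, ∠ = arctan(2656/200) ≈ 85.69°
pole (s+500): 500 + j2656 → |·| = √(500²+2656²) = √7304336 ≈ 2702.7, ∠ = arctan(2656/500) ≈ 79.34°
pole (s+592): 592 + j2656 → |·| = √(592²+2656²) = √7404800 ≈ 2721.2, ∠ = arctan(2656/592) ≈ 77.43°
|T| = 200 · 9.1907e+06 / 1.9589e+10 ≈ 0.093835
Gain = 20 log₁₀(0.093835) ≈ -20.55 dB
∠T = 126.93° − 242.46° = -115.53°

-20.6 dB, -115.5°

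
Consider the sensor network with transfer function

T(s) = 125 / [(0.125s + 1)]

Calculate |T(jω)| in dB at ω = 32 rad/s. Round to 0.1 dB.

29.6 dB

At ω = 32 rad/s:
pole (1 + j32·0.125) = 1 + j4 → |·| ≈ 4.1231, ∠ ≈ 75.96°
|T| = 125 · 1 / (4.1231) ≈ 30.317
Gain = 20 log₁₀(30.317) ≈ 29.63 dB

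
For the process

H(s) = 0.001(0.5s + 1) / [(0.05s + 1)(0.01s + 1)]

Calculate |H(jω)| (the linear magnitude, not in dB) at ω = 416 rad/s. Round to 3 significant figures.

At ω = 416 rad/s:
zero (1 + j416·0.5) = 1 + j208 → |·| ≈ 208, ∠ ≈ 89.72°
pole (1 + j416·0.05) = 1 + j20.8 → |·| ≈ 20.824, ∠ ≈ 87.25°
pole (1 + j416·0.01) = 1 + j4.16 → |·| ≈ 4.2785, ∠ ≈ 76.48°
|H| = 0.001 · 208 / (20.824 · 4.2785) ≈ 0.0023346

0.00233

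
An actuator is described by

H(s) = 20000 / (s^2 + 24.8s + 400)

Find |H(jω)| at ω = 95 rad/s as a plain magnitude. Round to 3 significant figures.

At s = jω = j95:
quadratic: (j95)² + 24.8·j95 + 400 = -8625 + j2356 → |·| ≈ 8941, ∠ ≈ 164.72°
|H| = 20000 / 8941 ≈ 2.2369

2.24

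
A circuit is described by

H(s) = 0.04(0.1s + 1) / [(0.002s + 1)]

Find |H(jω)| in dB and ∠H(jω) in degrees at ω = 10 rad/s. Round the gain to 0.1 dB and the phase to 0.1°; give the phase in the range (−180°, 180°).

At ω = 10 rad/s:
zero (1 + j10·0.1) = 1 + j1 → |·| ≈ 1.4142, ∠ ≈ 45.00°
pole (1 + j10·0.002) = 1 + j0.02 → |·| ≈ 1.0002, ∠ ≈ 1.15°
|H| = 0.04 · 1.4142 / (1.0002) ≈ 0.056557
Gain = 20 log₁₀(0.056557) ≈ -24.95 dB
∠H = (45.00°) − (1.15°) = 43.85°

-25.0 dB, 43.9°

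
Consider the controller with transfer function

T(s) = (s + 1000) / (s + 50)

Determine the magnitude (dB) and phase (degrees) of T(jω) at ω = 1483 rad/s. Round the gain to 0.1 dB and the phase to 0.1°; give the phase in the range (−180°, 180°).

1.6 dB, -32.1°

At s = jω = j1483:
zero (s+1000): 1000 + j1483 → |·| = √(1000²+1483²) = √3199289 ≈ 1788.7, ∠ = arctan(1483/1000) ≈ 56.01°
pole (s+50): 50 + j1483 → |·| = √(50²+1483²) = √2201789 ≈ 1483.8, ∠ = arctan(1483/50) ≈ 88.07°
|T| = 1 · 1788.7 / 1483.8 ≈ 1.2055
Gain = 20 log₁₀(1.2055) ≈ 1.62 dB
∠T = 56.01° − 88.07° = -32.06°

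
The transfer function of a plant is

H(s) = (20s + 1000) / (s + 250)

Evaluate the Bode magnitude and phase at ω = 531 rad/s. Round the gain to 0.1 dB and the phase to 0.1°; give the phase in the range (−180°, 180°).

25.2 dB, 19.8°

Substitute s = j531:
Numerator: 20(j531) + 1000 = 1000 + j10620
Denominator: (j531) + 250 = 250 + j531
|N| = √(1000² + 10620²) ≈ 10667, ∠N ≈ 84.62°
|D| = √(250² + 531²) ≈ 586.91, ∠D ≈ 64.79°
|H| = 10667 / 586.91 ≈ 18.175
Gain = 20 log₁₀(18.175) ≈ 25.19 dB
∠H = 84.62° − 64.79° = 19.83°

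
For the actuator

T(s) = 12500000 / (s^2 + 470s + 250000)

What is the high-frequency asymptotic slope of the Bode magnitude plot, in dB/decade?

-40 dB/decade

Each pole contributes −20 dB/decade at high frequency; each zero contributes +20 dB/decade.
Net: 0 zero(s) − 2 pole(s) → -40 dB/decade.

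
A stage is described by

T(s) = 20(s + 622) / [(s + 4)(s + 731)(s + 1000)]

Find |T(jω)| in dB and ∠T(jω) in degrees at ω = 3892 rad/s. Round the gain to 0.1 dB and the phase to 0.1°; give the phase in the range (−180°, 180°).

At s = jω = j3892:
zero (s+622): 622 + j3892 → |·| = √(622²+3892²) = √15534548 ≈ 3941.4, ∠ = arctan(3892/622) ≈ 80.92°
pole (s+4): 4 + j3892 → |·| = √(4²+3892²) = √15147680 ≈ 3892, ∠ = arctan(3892/4) ≈ 89.94°
pole (s+731): 731 + j3892 → |·| = √(731²+3892²) = √15682025 ≈ 3960.1, ∠ = arctan(3892/731) ≈ 79.36°
pole (s+1000): 1000 + j3892 → |·| = √(1000²+3892²) = √16147664 ≈ 4018.4, ∠ = arctan(3892/1000) ≈ 75.59°
|T| = 20 · 3941.4 / 6.1934e+10 ≈ 1.2728e-06
Gain = 20 log₁₀(1.2728e-06) ≈ -117.90 dB
∠T = 80.92° − 244.89° = -163.97°

-117.9 dB, -164.0°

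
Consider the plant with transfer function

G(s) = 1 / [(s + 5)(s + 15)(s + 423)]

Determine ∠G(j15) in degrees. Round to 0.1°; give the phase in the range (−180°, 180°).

-118.6°

At s = jω = j15:
pole (s+5): 5 + j15 → |·| = √(5²+15²) = √250 ≈ 15.811, ∠ = arctan(15/5) ≈ 71.57°
pole (s+15): 15 + j15 → |·| = √(15²+15²) = √450 ≈ 21.213, ∠ = arctan(15/15) ≈ 45.00°
pole (s+423): 423 + j15 → |·| = √(423²+15²) = √179154 ≈ 423.27, ∠ = arctan(15/423) ≈ 2.03°
∠G = 0.00° − 118.60° = -118.60°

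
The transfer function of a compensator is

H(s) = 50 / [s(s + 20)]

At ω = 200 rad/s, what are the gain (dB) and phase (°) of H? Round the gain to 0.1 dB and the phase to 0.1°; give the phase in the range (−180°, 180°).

At s = jω = j200:
pole (s+20): 20 + j200 → |·| = √(20²+200²) = √40400 ≈ 201, ∠ = arctan(200/20) ≈ 84.29°
pole at origin: |s| = 200, ∠ = 90.00° (in denominator)
|H| = 50 / 40200 ≈ 0.0012438
Gain = 20 log₁₀(0.0012438) ≈ -58.10 dB
∠H = 0.00° − 174.29° = -174.29°

-58.1 dB, -174.3°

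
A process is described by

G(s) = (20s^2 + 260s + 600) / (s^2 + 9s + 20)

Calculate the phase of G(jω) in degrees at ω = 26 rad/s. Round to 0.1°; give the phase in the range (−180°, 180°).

-8.0°

Substitute s = j26:
Numerator: 20(j26)^2 + 260(j26) + 600 = -12920 + j6760
Denominator: (j26)^2 + 9(j26) + 20 = -656 + j234
|N| = √(12920² + 6760²) ≈ 14582, ∠N ≈ 152.38°
|D| = √(656² + 234²) ≈ 696.49, ∠D ≈ 160.37°
∠G = 152.38° − 160.37° = -7.99°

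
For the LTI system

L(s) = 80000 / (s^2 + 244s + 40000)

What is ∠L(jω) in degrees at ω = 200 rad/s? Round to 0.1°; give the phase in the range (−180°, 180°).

At s = jω = j200:
quadratic: (j200)² + 244·j200 + 40000 = 0 + j48800 → |·| ≈ 48800, ∠ ≈ 90.00°
∠L = 0.00° − 90.00° = -90.00°

-90.0°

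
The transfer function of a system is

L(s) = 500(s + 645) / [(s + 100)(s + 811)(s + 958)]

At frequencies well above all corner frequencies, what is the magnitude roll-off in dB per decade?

-40 dB/decade

Each pole contributes −20 dB/decade at high frequency; each zero contributes +20 dB/decade.
Net: 1 zero(s) − 3 pole(s) → -40 dB/decade.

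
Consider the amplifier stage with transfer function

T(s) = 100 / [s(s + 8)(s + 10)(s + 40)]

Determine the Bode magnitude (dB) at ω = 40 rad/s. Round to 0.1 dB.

At s = jω = j40:
pole (s+8): 8 + j40 → |·| = √(8²+40²) = √1664 ≈ 40.792, ∠ = arctan(40/8) ≈ 78.69°
pole (s+10): 10 + j40 → |·| = √(10²+40²) = √1700 ≈ 41.231, ∠ = arctan(40/10) ≈ 75.96°
pole (s+40): 40 + j40 → |·| = √(40²+40²) = √3200 ≈ 56.569, ∠ = arctan(40/40) ≈ 45.00°
pole at origin: |s| = 40, ∠ = 90.00° (in denominator)
|T| = 100 / 3.8057e+06 ≈ 2.6276e-05
Gain = 20 log₁₀(2.6276e-05) ≈ -91.61 dB

-91.6 dB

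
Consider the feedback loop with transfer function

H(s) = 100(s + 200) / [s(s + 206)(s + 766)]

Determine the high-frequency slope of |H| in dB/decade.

Each pole contributes −20 dB/decade at high frequency; each zero contributes +20 dB/decade.
Net: 1 zero(s) − 3 pole(s) → -40 dB/decade.

-40 dB/decade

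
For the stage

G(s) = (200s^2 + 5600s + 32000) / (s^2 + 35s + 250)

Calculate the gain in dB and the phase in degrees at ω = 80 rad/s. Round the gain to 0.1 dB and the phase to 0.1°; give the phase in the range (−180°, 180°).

45.9 dB, 4.7°

Substitute s = j80:
Numerator: 200(j80)^2 + 5600(j80) + 32000 = -1248000 + j448000
Denominator: (j80)^2 + 35(j80) + 250 = -6150 + j2800
|N| = √(1248000² + 448000²) ≈ 1.326e+06, ∠N ≈ 160.25°
|D| = √(6150² + 2800²) ≈ 6757.4, ∠D ≈ 155.52°
|G| = 1.326e+06 / 6757.4 ≈ 196.23
Gain = 20 log₁₀(196.23) ≈ 45.86 dB
∠G = 160.25° − 155.52° = 4.73°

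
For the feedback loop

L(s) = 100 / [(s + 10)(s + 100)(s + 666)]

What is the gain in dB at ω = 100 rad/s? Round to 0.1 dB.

At s = jω = j100:
pole (s+10): 10 + j100 → |·| = √(10²+100²) = √10100 ≈ 100.5, ∠ = arctan(100/10) ≈ 84.29°
pole (s+100): 100 + j100 → |·| = √(100²+100²) = √20000 ≈ 141.42, ∠ = arctan(100/100) ≈ 45.00°
pole (s+666): 666 + j100 → |·| = √(666²+100²) = √453556 ≈ 673.47, ∠ = arctan(100/666) ≈ 8.54°
|L| = 100 / 9.5718e+06 ≈ 1.0447e-05
Gain = 20 log₁₀(1.0447e-05) ≈ -99.62 dB

-99.6 dB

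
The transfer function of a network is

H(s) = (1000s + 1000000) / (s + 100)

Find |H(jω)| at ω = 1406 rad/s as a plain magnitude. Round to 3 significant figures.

1.22e+03

Substitute s = j1406:
Numerator: 1000(j1406) + 1000000 = 1000000 + j1406000
Denominator: (j1406) + 100 = 100 + j1406
|N| = √(1000000² + 1406000²) ≈ 1.7254e+06, ∠N ≈ 54.58°
|D| = √(100² + 1406²) ≈ 1409.6, ∠D ≈ 85.93°
|H| = 1.7254e+06 / 1409.6 ≈ 1224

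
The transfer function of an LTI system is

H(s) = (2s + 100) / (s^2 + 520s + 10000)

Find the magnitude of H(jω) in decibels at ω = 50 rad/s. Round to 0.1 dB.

Substitute s = j50:
Numerator: 2(j50) + 100 = 100 + j100
Denominator: (j50)^2 + 520(j50) + 10000 = 7500 + j26000
|N| = √(100² + 100²) ≈ 141.42, ∠N ≈ 45.00°
|D| = √(7500² + 26000²) ≈ 27060, ∠D ≈ 73.91°
|H| = 141.42 / 27060 ≈ 0.0052262
Gain = 20 log₁₀(0.0052262) ≈ -45.64 dB

-45.6 dB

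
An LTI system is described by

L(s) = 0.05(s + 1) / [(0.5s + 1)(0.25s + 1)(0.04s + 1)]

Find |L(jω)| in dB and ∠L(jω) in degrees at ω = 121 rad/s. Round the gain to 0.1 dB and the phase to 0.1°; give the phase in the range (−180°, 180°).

-63.5 dB, -166.0°

At ω = 121 rad/s:
zero (1 + j121·1) = 1 + j121 → |·| ≈ 121, ∠ ≈ 89.53°
pole (1 + j121·0.5) = 1 + j60.5 → |·| ≈ 60.508, ∠ ≈ 89.05°
pole (1 + j121·0.25) = 1 + j30.25 → |·| ≈ 30.267, ∠ ≈ 88.11°
pole (1 + j121·0.04) = 1 + j4.84 → |·| ≈ 4.9422, ∠ ≈ 78.33°
|L| = 0.05 · 121 / (60.508 · 30.267 · 4.9422) ≈ 0.00066843
Gain = 20 log₁₀(0.00066843) ≈ -63.50 dB
∠L = (89.53°) − (89.05° + 88.11° + 78.33°) = -165.96°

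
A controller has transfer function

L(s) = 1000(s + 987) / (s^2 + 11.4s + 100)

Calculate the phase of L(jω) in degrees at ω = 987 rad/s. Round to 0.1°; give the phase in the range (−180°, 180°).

At s = jω = j987:
zero (s+987): 987 + j987 → |·| = √(987²+987²) = √1948338 ≈ 1395.8, ∠ = arctan(987/987) ≈ 45.00°
quadratic: (j987)² + 11.4·j987 + 100 = -974069 + j11251.8 → |·| ≈ 9.7413e+05, ∠ ≈ 179.34°
∠L = 45.00° − 179.34° = -134.34°

-134.3°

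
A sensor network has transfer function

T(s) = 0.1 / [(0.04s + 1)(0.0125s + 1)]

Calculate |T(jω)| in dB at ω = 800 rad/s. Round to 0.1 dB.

At ω = 800 rad/s:
pole (1 + j800·0.04) = 1 + j32 → |·| ≈ 32.016, ∠ ≈ 88.21°
pole (1 + j800·0.0125) = 1 + j10 → |·| ≈ 10.05, ∠ ≈ 84.29°
|T| = 0.1 · 1 / (32.016 · 10.05) ≈ 0.00031079
Gain = 20 log₁₀(0.00031079) ≈ -70.15 dB

-70.2 dB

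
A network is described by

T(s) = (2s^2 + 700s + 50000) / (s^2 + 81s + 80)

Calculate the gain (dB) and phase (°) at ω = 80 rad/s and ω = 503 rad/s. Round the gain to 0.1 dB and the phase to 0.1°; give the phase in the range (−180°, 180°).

ω = 80: 17.4 dB, -77.9°; ω = 503: 7.0 dB, -28.5°

Substitute s = j80:
Numerator: 2(j80)^2 + 700(j80) + 50000 = 37200 + j56000
Denominator: (j80)^2 + 81(j80) + 80 = -6320 + j6480
|N| = √(37200² + 56000²) ≈ 67230, ∠N ≈ 56.40°
|D| = √(6320² + 6480²) ≈ 9051.7, ∠D ≈ 134.28°
|T| = 67230 / 9051.7 ≈ 7.4273
Gain = 20 log₁₀(7.4273) ≈ 17.42 dB
∠T = 56.40° − 134.28° = -77.88°

Substitute s = j503:
Numerator: 2(j503)^2 + 700(j503) + 50000 = -456018 + j352100
Denominator: (j503)^2 + 81(j503) + 80 = -252929 + j40743
|N| = √(456018² + 352100²) ≈ 5.7613e+05, ∠N ≈ 142.33°
|D| = √(252929² + 40743²) ≈ 2.5619e+05, ∠D ≈ 170.85°
|T| = 5.7613e+05 / 2.5619e+05 ≈ 2.2488
Gain = 20 log₁₀(2.2488) ≈ 7.04 dB
∠T = 142.33° − 170.85° = -28.52°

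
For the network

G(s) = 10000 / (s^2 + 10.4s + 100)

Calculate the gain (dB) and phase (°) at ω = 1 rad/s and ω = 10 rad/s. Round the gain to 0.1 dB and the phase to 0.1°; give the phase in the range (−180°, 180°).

ω = 1: 40.0 dB, -6.0°; ω = 10: 39.7 dB, -90.0°

At s = jω = j1:
quadratic: (j1)² + 10.4·j1 + 100 = 99 + j10.4 → |·| ≈ 99.545, ∠ ≈ 6.00°
|G| = 10000 / 99.545 ≈ 100.46
Gain = 20 log₁₀(100.46) ≈ 40.04 dB
∠G = 0.00° − 6.00° = -6.00°

At s = jω = j10:
quadratic: (j10)² + 10.4·j10 + 100 = 0 + j104 → |·| ≈ 104, ∠ ≈ 90.00°
|G| = 10000 / 104 ≈ 96.154
Gain = 20 log₁₀(96.154) ≈ 39.66 dB
∠G = 0.00° − 90.00° = -90.00°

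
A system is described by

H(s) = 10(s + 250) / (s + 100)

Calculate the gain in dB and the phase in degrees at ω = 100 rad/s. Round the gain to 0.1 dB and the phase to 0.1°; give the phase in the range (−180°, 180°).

25.6 dB, -23.2°

At s = jω = j100:
zero (s+250): 250 + j100 → |·| = √(250²+100²) = √72500 ≈ 269.26, ∠ = arctan(100/250) ≈ 21.80°
pole (s+100): 100 + j100 → |·| = √(100²+100²) = √20000 ≈ 141.42, ∠ = arctan(100/100) ≈ 45.00°
|H| = 10 · 269.26 / 141.42 ≈ 19.04
Gain = 20 log₁₀(19.04) ≈ 25.59 dB
∠H = 21.80° − 45.00° = -23.20°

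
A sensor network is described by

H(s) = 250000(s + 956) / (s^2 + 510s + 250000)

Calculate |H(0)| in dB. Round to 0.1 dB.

59.6 dB

H(0) = 250000·956 / 250000 = 956
20 log₁₀(956) ≈ 59.61 dB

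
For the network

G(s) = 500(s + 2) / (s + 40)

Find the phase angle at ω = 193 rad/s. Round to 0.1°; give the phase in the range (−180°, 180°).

11.1°

At s = jω = j193:
zero (s+2): 2 + j193 → |·| = √(2²+193²) = √37253 ≈ 193.01, ∠ = arctan(193/2) ≈ 89.41°
pole (s+40): 40 + j193 → |·| = √(40²+193²) = √38849 ≈ 197.1, ∠ = arctan(193/40) ≈ 78.29°
∠G = 89.41° − 78.29° = 11.12°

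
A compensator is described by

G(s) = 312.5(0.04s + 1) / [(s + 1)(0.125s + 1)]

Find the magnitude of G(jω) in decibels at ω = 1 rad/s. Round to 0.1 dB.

At ω = 1 rad/s:
zero (1 + j1·0.04) = 1 + j0.04 → |·| ≈ 1.0008, ∠ ≈ 2.29°
pole (1 + j1·1) = 1 + j1 → |·| ≈ 1.4142, ∠ ≈ 45.00°
pole (1 + j1·0.125) = 1 + j0.125 → |·| ≈ 1.0078, ∠ ≈ 7.13°
|G| = 312.5 · 1.0008 / (1.4142 · 1.0078) ≈ 219.44
Gain = 20 log₁₀(219.44) ≈ 46.83 dB

46.8 dB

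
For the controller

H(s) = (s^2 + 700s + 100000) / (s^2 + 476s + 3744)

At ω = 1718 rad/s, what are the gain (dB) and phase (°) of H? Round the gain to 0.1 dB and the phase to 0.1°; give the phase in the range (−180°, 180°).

0.1 dB, -7.4°

Substitute s = j1718:
Numerator: (j1718)^2 + 700(j1718) + 100000 = -2851524 + j1202600
Denominator: (j1718)^2 + 476(j1718) + 3744 = -2947780 + j817768
|N| = √(2851524² + 1202600²) ≈ 3.0947e+06, ∠N ≈ 157.13°
|D| = √(2947780² + 817768²) ≈ 3.0591e+06, ∠D ≈ 164.50°
|H| = 3.0947e+06 / 3.0591e+06 ≈ 1.0116
Gain = 20 log₁₀(1.0116) ≈ 0.10 dB
∠H = 157.13° − 164.50° = -7.37°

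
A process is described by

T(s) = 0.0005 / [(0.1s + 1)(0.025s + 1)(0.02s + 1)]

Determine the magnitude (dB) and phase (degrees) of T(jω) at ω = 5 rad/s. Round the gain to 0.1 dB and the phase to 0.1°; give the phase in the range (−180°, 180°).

-67.1 dB, -39.4°

At ω = 5 rad/s:
pole (1 + j5·0.1) = 1 + j0.5 → |·| ≈ 1.118, ∠ ≈ 26.57°
pole (1 + j5·0.025) = 1 + j0.125 → |·| ≈ 1.0078, ∠ ≈ 7.13°
pole (1 + j5·0.02) = 1 + j0.1 → |·| ≈ 1.005, ∠ ≈ 5.71°
|T| = 0.0005 · 1 / (1.118 · 1.0078 · 1.005) ≈ 0.00044156
Gain = 20 log₁₀(0.00044156) ≈ -67.10 dB
∠T = (0°) − (26.57° + 7.13° + 5.71°) = -39.41°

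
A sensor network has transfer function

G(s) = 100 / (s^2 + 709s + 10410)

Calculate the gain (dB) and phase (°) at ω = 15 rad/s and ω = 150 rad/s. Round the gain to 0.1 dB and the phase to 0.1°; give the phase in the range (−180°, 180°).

ω = 15: -43.4 dB, -46.2°; ω = 150: -60.6 dB, -96.5°

Substitute s = j15:
Numerator: 100 = 100 + j0
Denominator: (j15)^2 + 709(j15) + 10410 = 10185 + j10635
|N| = √(100² + 0²) ≈ 100, ∠N ≈ 0.00°
|D| = √(10185² + 10635²) ≈ 14725, ∠D ≈ 46.24°
|G| = 100 / 14725 ≈ 0.0067912
Gain = 20 log₁₀(0.0067912) ≈ -43.36 dB
∠G = 0.00° − 46.24° = -46.24°

Substitute s = j150:
Numerator: 100 = 100 + j0
Denominator: (j150)^2 + 709(j150) + 10410 = -12090 + j106350
|N| = √(100² + 0²) ≈ 100, ∠N ≈ 0.00°
|D| = √(12090² + 106350²) ≈ 1.0703e+05, ∠D ≈ 96.49°
|G| = 100 / 1.0703e+05 ≈ 0.00093432
Gain = 20 log₁₀(0.00093432) ≈ -60.59 dB
∠G = 0.00° − 96.49° = -96.49°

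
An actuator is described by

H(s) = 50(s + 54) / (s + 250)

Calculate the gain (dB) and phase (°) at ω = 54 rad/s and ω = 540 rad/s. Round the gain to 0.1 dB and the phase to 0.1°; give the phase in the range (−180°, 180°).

ω = 54: 23.5 dB, 32.8°; ω = 540: 33.2 dB, 19.1°

At s = jω = j54:
zero (s+54): 54 + j54 → |·| = √(54²+54²) = √5832 ≈ 76.368, ∠ = arctan(54/54) ≈ 45.00°
pole (s+250): 250 + j54 → |·| = √(250²+54²) = √65416 ≈ 255.77, ∠ = arctan(54/250) ≈ 12.19°
|H| = 50 · 76.368 / 255.77 ≈ 14.929
Gain = 20 log₁₀(14.929) ≈ 23.48 dB
∠H = 45.00° − 12.19° = 32.81°

At s = jω = j540:
zero (s+54): 54 + j540 → |·| = √(54²+540²) = √294516 ≈ 542.69, ∠ = arctan(540/54) ≈ 84.29°
pole (s+250): 250 + j540 → |·| = √(250²+540²) = √354100 ≈ 595.06, ∠ = arctan(540/250) ≈ 65.16°
|H| = 50 · 542.69 / 595.06 ≈ 45.6
Gain = 20 log₁₀(45.6) ≈ 33.18 dB
∠H = 84.29° − 65.16° = 19.13°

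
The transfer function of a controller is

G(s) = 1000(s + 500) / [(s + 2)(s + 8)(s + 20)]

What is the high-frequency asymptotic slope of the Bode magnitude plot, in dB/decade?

-40 dB/decade

Each pole contributes −20 dB/decade at high frequency; each zero contributes +20 dB/decade.
Net: 1 zero(s) − 3 pole(s) → -40 dB/decade.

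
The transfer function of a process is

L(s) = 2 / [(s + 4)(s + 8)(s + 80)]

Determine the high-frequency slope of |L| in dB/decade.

Each pole contributes −20 dB/decade at high frequency; each zero contributes +20 dB/decade.
Net: 0 zero(s) − 3 pole(s) → -60 dB/decade.

-60 dB/decade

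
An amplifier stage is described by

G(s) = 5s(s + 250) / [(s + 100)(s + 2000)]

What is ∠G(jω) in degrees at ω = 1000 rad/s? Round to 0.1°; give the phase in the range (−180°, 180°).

55.1°

At s = jω = j1000:
zero (s+250): 250 + j1000 → |·| = √(250²+1000²) = √1062500 ≈ 1030.8, ∠ = arctan(1000/250) ≈ 75.96°
zero at origin: s = j1000 → |·| = 1000, ∠ = 90.00°
pole (s+100): 100 + j1000 → |·| = √(100²+1000²) = √1010000 ≈ 1005, ∠ = arctan(1000/100) ≈ 84.29°
pole (s+2000): 2000 + j1000 → |·| = √(2000²+1000²) = √5000000 ≈ 2236.1, ∠ = arctan(1000/2000) ≈ 26.57°
∠G = 165.96° − 110.86° = 55.10°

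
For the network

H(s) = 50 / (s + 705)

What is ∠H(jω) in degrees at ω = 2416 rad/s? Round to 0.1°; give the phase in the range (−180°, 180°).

Substitute s = j2416:
Numerator: 50 = 50 + j0
Denominator: (j2416) + 705 = 705 + j2416
|N| = √(50² + 0²) ≈ 50, ∠N ≈ 0.00°
|D| = √(705² + 2416²) ≈ 2516.8, ∠D ≈ 73.73°
∠H = 0.00° − 73.73° = -73.73°

-73.7°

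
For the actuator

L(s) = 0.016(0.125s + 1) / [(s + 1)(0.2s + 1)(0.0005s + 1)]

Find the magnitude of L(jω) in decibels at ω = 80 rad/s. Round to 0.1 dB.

At ω = 80 rad/s:
zero (1 + j80·0.125) = 1 + j10 → |·| ≈ 10.05, ∠ ≈ 84.29°
pole (1 + j80·1) = 1 + j80 → |·| ≈ 80.006, ∠ ≈ 89.28°
pole (1 + j80·0.2) = 1 + j16 → |·| ≈ 16.031, ∠ ≈ 86.42°
pole (1 + j80·0.0005) = 1 + j0.04 → |·| ≈ 1.0008, ∠ ≈ 2.29°
|L| = 0.016 · 10.05 / (80.006 · 16.031 · 1.0008) ≈ 0.00012527
Gain = 20 log₁₀(0.00012527) ≈ -78.04 dB

-78.0 dB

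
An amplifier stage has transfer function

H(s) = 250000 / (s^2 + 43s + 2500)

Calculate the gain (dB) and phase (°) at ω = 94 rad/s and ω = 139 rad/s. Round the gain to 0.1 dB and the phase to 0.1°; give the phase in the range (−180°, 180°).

ω = 94: 30.4 dB, -147.5°; ω = 139: 22.9 dB, -160.4°

At s = jω = j94:
quadratic: (j94)² + 43·j94 + 2500 = -6336 + j4042 → |·| ≈ 7515.5, ∠ ≈ 147.46°
|H| = 250000 / 7515.5 ≈ 33.265
Gain = 20 log₁₀(33.265) ≈ 30.44 dB
∠H = 0.00° − 147.46° = -147.46°

At s = jω = j139:
quadratic: (j139)² + 43·j139 + 2500 = -16821 + j5977 → |·| ≈ 17851, ∠ ≈ 160.44°
|H| = 250000 / 17851 ≈ 14.005
Gain = 20 log₁₀(14.005) ≈ 22.93 dB
∠H = 0.00° − 160.44° = -160.44°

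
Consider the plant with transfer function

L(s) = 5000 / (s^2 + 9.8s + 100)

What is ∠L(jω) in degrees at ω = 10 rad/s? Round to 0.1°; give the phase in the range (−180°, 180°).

At s = jω = j10:
quadratic: (j10)² + 9.8·j10 + 100 = 0 + j98 → |·| ≈ 98, ∠ ≈ 90.00°
∠L = 0.00° − 90.00° = -90.00°

-90.0°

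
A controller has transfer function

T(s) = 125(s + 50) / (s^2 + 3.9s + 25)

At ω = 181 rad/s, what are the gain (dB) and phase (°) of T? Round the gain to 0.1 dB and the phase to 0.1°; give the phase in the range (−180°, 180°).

-2.9 dB, -104.2°

At s = jω = j181:
zero (s+50): 50 + j181 → |·| = √(50²+181²) = √35261 ≈ 187.78, ∠ = arctan(181/50) ≈ 74.56°
quadratic: (j181)² + 3.9·j181 + 25 = -32736 + j705.9 → |·| ≈ 32744, ∠ ≈ 178.76°
|T| = 125 · 187.78 / 32744 ≈ 0.71685
Gain = 20 log₁₀(0.71685) ≈ -2.89 dB
∠T = 74.56° − 178.76° = -104.20°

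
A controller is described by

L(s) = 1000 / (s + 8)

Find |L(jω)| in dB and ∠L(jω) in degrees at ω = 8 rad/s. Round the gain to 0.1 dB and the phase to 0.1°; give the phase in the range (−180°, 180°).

38.9 dB, -45.0°

At s = jω = j8:
pole (s+8): 8 + j8 → |·| = √(8²+8²) = √128 ≈ 11.314, ∠ = arctan(8/8) ≈ 45.00°
|L| = 1000 / 11.314 ≈ 88.386
Gain = 20 log₁₀(88.386) ≈ 38.93 dB
∠L = 0.00° − 45.00° = -45.00°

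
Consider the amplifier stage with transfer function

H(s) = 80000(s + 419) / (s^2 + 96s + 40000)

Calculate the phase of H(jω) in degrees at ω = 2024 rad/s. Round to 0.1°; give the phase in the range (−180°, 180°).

-99.0°

At s = jω = j2024:
zero (s+419): 419 + j2024 → |·| = √(419²+2024²) = √4272137 ≈ 2066.9, ∠ = arctan(2024/419) ≈ 78.30°
quadratic: (j2024)² + 96·j2024 + 40000 = -4056576 + j194304 → |·| ≈ 4.0612e+06, ∠ ≈ 177.26°
∠H = 78.30° − 177.26° = -98.96°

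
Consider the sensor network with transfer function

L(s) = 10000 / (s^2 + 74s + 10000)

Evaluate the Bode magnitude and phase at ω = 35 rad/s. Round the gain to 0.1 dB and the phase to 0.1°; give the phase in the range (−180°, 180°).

At s = jω = j35:
quadratic: (j35)² + 74·j35 + 10000 = 8775 + j2590 → |·| ≈ 9149.2, ∠ ≈ 16.44°
|L| = 10000 / 9149.2 ≈ 1.093
Gain = 20 log₁₀(1.093) ≈ 0.77 dB
∠L = 0.00° − 16.44° = -16.44°

0.8 dB, -16.4°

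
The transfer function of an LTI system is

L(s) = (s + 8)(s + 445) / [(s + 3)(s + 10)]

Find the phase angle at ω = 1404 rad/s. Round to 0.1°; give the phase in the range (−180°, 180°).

At s = jω = j1404:
zero (s+8): 8 + j1404 → |·| = √(8²+1404²) = √1971280 ≈ 1404, ∠ = arctan(1404/8) ≈ 89.67°
zero (s+445): 445 + j1404 → |·| = √(445²+1404²) = √2169241 ≈ 1472.8, ∠ = arctan(1404/445) ≈ 72.41°
pole (s+3): 3 + j1404 → |·| = √(3²+1404²) = √1971225 ≈ 1404, ∠ = arctan(1404/3) ≈ 89.88°
pole (s+10): 10 + j1404 → |·| = √(10²+1404²) = √1971316 ≈ 1404, ∠ = arctan(1404/10) ≈ 89.59°
∠L = 162.08° − 179.47° = -17.39°

-17.4°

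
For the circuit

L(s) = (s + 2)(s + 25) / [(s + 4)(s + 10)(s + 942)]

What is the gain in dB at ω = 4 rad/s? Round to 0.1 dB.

At s = jω = j4:
zero (s+2): 2 + j4 → |·| = √(2²+4²) = √20 ≈ 4.4721, ∠ = arctan(4/2) ≈ 63.43°
zero (s+25): 25 + j4 → |·| = √(25²+4²) = √641 ≈ 25.318, ∠ = arctan(4/25) ≈ 9.09°
pole (s+4): 4 + j4 → |·| = √(4²+4²) = √32 ≈ 5.6569, ∠ = arctan(4/4) ≈ 45.00°
pole (s+10): 10 + j4 → |·| = √(10²+4²) = √116 ≈ 10.77, ∠ = arctan(4/10) ≈ 21.80°
pole (s+942): 942 + j4 → |·| = √(942²+4²) = √887380 ≈ 942.01, ∠ = arctan(4/942) ≈ 0.24°
|L| = 1 · 113.22 / 57392 ≈ 0.0019727
Gain = 20 log₁₀(0.0019727) ≈ -54.10 dB

-54.1 dB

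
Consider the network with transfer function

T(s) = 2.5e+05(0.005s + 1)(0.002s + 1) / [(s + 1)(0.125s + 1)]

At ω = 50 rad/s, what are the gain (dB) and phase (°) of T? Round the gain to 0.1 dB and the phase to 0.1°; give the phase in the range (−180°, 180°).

At ω = 50 rad/s:
zero (1 + j50·0.005) = 1 + j0.25 → |·| ≈ 1.0308, ∠ ≈ 14.04°
zero (1 + j50·0.002) = 1 + j0.1 → |·| ≈ 1.005, ∠ ≈ 5.71°
pole (1 + j50·1) = 1 + j50 → |·| ≈ 50.01, ∠ ≈ 88.85°
pole (1 + j50·0.125) = 1 + j6.25 → |·| ≈ 6.3295, ∠ ≈ 80.91°
|T| = 2.5e+05 · 1.0308 · 1.005 / (50.01 · 6.3295) ≈ 818.19
Gain = 20 log₁₀(818.19) ≈ 58.26 dB
∠T = (14.04° + 5.71°) − (88.85° + 80.91°) = -150.01°

58.3 dB, -150.0°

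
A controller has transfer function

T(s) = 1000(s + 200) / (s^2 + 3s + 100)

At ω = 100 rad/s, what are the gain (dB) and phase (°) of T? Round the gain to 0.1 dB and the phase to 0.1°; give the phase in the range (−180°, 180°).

At s = jω = j100:
zero (s+200): 200 + j100 → |·| = √(200²+100²) = √50000 ≈ 223.61, ∠ = arctan(100/200) ≈ 26.57°
quadratic: (j100)² + 3·j100 + 100 = -9900 + j300 → |·| ≈ 9904.5, ∠ ≈ 178.26°
|T| = 1000 · 223.61 / 9904.5 ≈ 22.577
Gain = 20 log₁₀(22.577) ≈ 27.07 dB
∠T = 26.57° − 178.26° = -151.69°

27.1 dB, -151.7°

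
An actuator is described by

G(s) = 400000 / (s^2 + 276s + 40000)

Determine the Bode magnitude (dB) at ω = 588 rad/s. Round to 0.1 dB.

1.3 dB

At s = jω = j588:
quadratic: (j588)² + 276·j588 + 40000 = -305744 + j162288 → |·| ≈ 3.4615e+05, ∠ ≈ 152.04°
|G| = 400000 / 3.4615e+05 ≈ 1.1556
Gain = 20 log₁₀(1.1556) ≈ 1.26 dB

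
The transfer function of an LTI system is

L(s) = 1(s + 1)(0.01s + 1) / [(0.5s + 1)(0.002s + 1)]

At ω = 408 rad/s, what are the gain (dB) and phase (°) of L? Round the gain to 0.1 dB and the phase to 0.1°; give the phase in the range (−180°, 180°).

16.3 dB, 37.2°

At ω = 408 rad/s:
zero (1 + j408·1) = 1 + j408 → |·| ≈ 408, ∠ ≈ 89.86°
zero (1 + j408·0.01) = 1 + j4.08 → |·| ≈ 4.2008, ∠ ≈ 76.23°
pole (1 + j408·0.5) = 1 + j204 → |·| ≈ 204, ∠ ≈ 89.72°
pole (1 + j408·0.002) = 1 + j0.816 → |·| ≈ 1.2907, ∠ ≈ 39.21°
|L| = 1 · 408 · 4.2008 / (204 · 1.2907) ≈ 6.5093
Gain = 20 log₁₀(6.5093) ≈ 16.27 dB
∠L = (89.86° + 76.23°) − (89.72° + 39.21°) = 37.16°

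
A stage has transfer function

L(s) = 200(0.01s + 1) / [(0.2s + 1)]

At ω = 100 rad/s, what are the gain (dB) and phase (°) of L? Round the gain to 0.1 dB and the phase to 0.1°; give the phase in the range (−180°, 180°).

23.0 dB, -42.1°

At ω = 100 rad/s:
zero (1 + j100·0.01) = 1 + j1 → |·| ≈ 1.4142, ∠ ≈ 45.00°
pole (1 + j100·0.2) = 1 + j20 → |·| ≈ 20.025, ∠ ≈ 87.14°
|L| = 200 · 1.4142 / (20.025) ≈ 14.124
Gain = 20 log₁₀(14.124) ≈ 23.00 dB
∠L = (45.00°) − (87.14°) = -42.14°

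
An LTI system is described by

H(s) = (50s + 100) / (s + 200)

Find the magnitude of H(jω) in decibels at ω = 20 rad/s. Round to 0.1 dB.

14.0 dB

Substitute s = j20:
Numerator: 50(j20) + 100 = 100 + j1000
Denominator: (j20) + 200 = 200 + j20
|N| = √(100² + 1000²) ≈ 1005, ∠N ≈ 84.29°
|D| = √(200² + 20²) ≈ 201, ∠D ≈ 5.71°
|H| = 1005 / 201 ≈ 5
Gain = 20 log₁₀(5) ≈ 13.98 dB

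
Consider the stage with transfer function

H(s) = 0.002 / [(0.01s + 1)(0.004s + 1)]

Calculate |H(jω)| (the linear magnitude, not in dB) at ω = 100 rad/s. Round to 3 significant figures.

At ω = 100 rad/s:
pole (1 + j100·0.01) = 1 + j1 → |·| ≈ 1.4142, ∠ ≈ 45.00°
pole (1 + j100·0.004) = 1 + j0.4 → |·| ≈ 1.077, ∠ ≈ 21.80°
|H| = 0.002 · 1 / (1.4142 · 1.077) ≈ 0.0013131

0.00131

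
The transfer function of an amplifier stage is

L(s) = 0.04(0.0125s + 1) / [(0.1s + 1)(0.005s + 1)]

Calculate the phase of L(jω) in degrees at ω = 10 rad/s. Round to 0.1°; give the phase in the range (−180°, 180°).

At ω = 10 rad/s:
zero (1 + j10·0.0125) = 1 + j0.125 → |·| ≈ 1.0078, ∠ ≈ 7.13°
pole (1 + j10·0.1) = 1 + j1 → |·| ≈ 1.4142, ∠ ≈ 45.00°
pole (1 + j10·0.005) = 1 + j0.05 → |·| ≈ 1.0012, ∠ ≈ 2.86°
∠L = (7.13°) − (45.00° + 2.86°) = -40.73°

-40.7°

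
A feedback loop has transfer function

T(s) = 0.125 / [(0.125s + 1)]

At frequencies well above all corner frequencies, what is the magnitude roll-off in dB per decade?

Each pole contributes −20 dB/decade at high frequency; each zero contributes +20 dB/decade.
Net: 0 zero(s) − 1 pole(s) → -20 dB/decade.

-20 dB/decade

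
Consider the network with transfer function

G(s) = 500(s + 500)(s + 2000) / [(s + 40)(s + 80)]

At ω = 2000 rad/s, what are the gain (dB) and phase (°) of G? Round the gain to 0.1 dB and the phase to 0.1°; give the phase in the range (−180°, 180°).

57.2 dB, -55.6°

At s = jω = j2000:
zero (s+500): 500 + j2000 → |·| = √(500²+2000²) = √4250000 ≈ 2061.6, ∠ = arctan(2000/500) ≈ 75.96°
zero (s+2000): 2000 + j2000 → |·| = √(2000²+2000²) = √8000000 ≈ 2828.4, ∠ = arctan(2000/2000) ≈ 45.00°
pole (s+40): 40 + j2000 → |·| = √(40²+2000²) = √4001600 ≈ 2000.4, ∠ = arctan(2000/40) ≈ 88.85°
pole (s+80): 80 + j2000 → |·| = √(80²+2000²) = √4006400 ≈ 2001.6, ∠ = arctan(2000/80) ≈ 87.71°
|G| = 500 · 5.831e+06 / 4.004e+06 ≈ 728.15
Gain = 20 log₁₀(728.15) ≈ 57.24 dB
∠G = 120.96° − 176.56° = -55.60°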